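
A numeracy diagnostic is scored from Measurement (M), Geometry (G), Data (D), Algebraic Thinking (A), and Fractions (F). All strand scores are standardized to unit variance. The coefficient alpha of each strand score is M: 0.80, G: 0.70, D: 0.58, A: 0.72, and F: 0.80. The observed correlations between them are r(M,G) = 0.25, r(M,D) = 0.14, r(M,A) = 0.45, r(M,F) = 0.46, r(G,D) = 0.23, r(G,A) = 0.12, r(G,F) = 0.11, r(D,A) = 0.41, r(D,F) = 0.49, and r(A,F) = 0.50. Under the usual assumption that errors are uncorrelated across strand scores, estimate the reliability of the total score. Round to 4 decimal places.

0.8763

Var(M+G+D+A+F) = 5 + 2·[0.25 + 0.14 + 0.45 + 0.46 + 0.23 + 0.12 + 0.11 + 0.41 + 0.49 + 0.50] = 5 + 6.32 = 11.32.
Because errors are independent across components, Cov(Tᵢ,Tⱼ) = Cov(Xᵢ,Xⱼ); the off-diagonal part of the true-score variance is the same as above.
True-score variance = [0.80 + 0.70 + 0.58 + 0.72 + 0.80] + 6.32 = 3.6 + 6.32 = 9.92.
Reliability = 9.92 / 11.32 = 0.8763.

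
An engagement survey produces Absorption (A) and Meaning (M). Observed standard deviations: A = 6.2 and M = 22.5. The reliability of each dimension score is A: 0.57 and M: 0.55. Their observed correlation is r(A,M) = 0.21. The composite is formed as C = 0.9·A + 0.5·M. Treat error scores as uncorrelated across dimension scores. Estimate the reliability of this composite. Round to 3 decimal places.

Var(C) = 0.9²·6.2² + 0.5²·22.5² + 2·[0.45·6.2·22.5·0.21] = 157.699 + 26.3655 = 184.064.
Because errors are independent across components, Cov(Tᵢ,Tⱼ) = Cov(Xᵢ,Xⱼ); the off-diagonal part of the true-score variance is the same as above.
True-score variance = [0.9²·6.2²·0.57 + 0.5²·22.5²·0.55] + 26.3655 = 87.3571 + 26.3655 = 113.723.
Reliability = 113.723 / 184.064 = 0.618.

0.618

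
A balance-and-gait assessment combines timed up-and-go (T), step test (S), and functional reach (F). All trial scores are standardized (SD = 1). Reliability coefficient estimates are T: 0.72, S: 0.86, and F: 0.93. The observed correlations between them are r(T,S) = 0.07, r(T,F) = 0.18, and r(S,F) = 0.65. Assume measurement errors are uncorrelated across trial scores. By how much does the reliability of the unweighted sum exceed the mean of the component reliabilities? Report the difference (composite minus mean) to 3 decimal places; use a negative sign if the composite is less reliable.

Var(sum) = 3 + 1.8 = 4.8; true-score variance = 2.51 + 1.8 = 4.31; composite reliability = 0.8979.
Mean component reliability = 0.8367.
Difference = 0.8979 − 0.8367 = 0.061.

0.061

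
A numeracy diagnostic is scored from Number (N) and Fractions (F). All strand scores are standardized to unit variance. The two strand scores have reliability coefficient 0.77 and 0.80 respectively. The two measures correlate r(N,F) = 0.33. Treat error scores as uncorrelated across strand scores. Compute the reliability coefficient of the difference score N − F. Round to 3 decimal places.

Var(N−F) = 1 + 1 − 2·0.33 = 2 − 0.66 = 1.34.
Under uncorrelated errors the observed covariances equal the true-score covariances, so only the own-variance terms attenuate.
True-score variance = [0.77 + 0.80] − 0.66 = 1.57 − 0.66 = 0.91.
Reliability = 0.91 / 1.34 = 0.679.

0.679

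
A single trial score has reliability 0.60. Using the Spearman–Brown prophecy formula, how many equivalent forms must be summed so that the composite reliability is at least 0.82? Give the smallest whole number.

k ≥ ρ*(1−ρ₁)/(ρ₁(1−ρ*)) = 0.82·0.40 / (0.60·0.18) = 3.037.
Smallest integer k = 4.

4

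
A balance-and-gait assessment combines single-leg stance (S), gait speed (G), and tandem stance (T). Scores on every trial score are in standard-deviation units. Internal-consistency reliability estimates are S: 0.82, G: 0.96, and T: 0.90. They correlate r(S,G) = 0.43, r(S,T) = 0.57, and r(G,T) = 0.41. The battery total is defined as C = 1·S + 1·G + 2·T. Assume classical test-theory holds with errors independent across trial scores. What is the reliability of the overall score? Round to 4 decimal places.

Var(C) = 1 + 1 + 2² + 2·[0.43 + 2·0.57 + 2·0.41] = 6 + 4.78 = 10.78.
Because errors are independent across components, Cov(Tᵢ,Tⱼ) = Cov(Xᵢ,Xⱼ); the off-diagonal part of the true-score variance is the same as above.
True-score variance = [0.82 + 0.96 + 2²·0.90] + 4.78 = 5.38 + 4.78 = 10.16.
Reliability = 10.16 / 10.78 = 0.9425.

0.9425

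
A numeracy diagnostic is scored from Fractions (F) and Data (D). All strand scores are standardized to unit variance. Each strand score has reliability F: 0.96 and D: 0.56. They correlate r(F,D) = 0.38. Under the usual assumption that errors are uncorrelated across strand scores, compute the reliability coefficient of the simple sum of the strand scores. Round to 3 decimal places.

Var(F+D) = 2 + 2·[0.38] = 2 + 0.76 = 2.76.
Under uncorrelated errors the observed covariances equal the true-score covariances, so only the own-variance terms attenuate.
True-score variance = [0.96 + 0.56] + 0.76 = 1.52 + 0.76 = 2.28.
Reliability = 2.28 / 2.76 = 0.826.

0.826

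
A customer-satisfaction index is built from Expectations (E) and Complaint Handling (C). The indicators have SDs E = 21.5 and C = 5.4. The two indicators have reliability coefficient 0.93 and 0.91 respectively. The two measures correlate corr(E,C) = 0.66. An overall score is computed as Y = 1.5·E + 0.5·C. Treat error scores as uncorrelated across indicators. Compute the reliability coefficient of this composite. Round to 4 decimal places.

Var(Y) = 1.5²·21.5² + 0.5²·5.4² + 2·[0.75·21.5·5.4·0.66] = 1047.35 + 114.939 = 1162.29.
Because errors are independent across components, Cov(Tᵢ,Tⱼ) = Cov(Xᵢ,Xⱼ); the off-diagonal part of the true-score variance is the same as above.
True-score variance = [1.5²·21.5²·0.93 + 0.5²·5.4²·0.91] + 114.939 = 973.892 + 114.939 = 1088.83.
Reliability = 1088.83 / 1162.29 = 0.9368.

0.9368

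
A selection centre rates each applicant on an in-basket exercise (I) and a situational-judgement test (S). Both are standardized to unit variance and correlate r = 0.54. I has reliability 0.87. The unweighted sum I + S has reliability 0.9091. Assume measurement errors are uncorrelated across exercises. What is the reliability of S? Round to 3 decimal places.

0.850

Var(I+S) = 2 + 2·0.54 = 3.080.
True-score variance = ρ_I + ρ_S + 2·0.54, so 0.9091 = (0.87 + ρ_S + 1.08) / 3.080.
ρ_S = 0.9091·3.080 − 0.87 − 1.08 = 0.850.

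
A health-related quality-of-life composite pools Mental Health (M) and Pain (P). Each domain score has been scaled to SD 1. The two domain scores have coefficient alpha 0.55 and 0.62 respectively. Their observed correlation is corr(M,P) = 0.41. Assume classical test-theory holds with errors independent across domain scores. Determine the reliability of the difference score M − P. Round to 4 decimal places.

0.2966

Var(M−P) = 1 + 1 − 2·0.41 = 2 − 0.82 = 1.18.
With uncorrelated errors the cross-covariances are all true-score covariance, so they carry over unchanged; only the diagonal terms shrink to ρᵢσᵢ².
True-score variance = [0.55 + 0.62] − 0.82 = 1.17 − 0.82 = 0.35.
Reliability = 0.35 / 1.18 = 0.2966.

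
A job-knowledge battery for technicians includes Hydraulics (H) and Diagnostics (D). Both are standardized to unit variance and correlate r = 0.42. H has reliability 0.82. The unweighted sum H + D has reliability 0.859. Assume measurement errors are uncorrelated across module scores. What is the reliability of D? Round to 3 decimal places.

Var(H+D) = 2 + 2·0.42 = 2.840.
True-score variance = ρ_H + ρ_D + 2·0.42, so 0.859 = (0.82 + ρ_D + 0.84) / 2.840.
ρ_D = 0.859·2.840 − 0.82 − 0.84 = 0.780.

0.780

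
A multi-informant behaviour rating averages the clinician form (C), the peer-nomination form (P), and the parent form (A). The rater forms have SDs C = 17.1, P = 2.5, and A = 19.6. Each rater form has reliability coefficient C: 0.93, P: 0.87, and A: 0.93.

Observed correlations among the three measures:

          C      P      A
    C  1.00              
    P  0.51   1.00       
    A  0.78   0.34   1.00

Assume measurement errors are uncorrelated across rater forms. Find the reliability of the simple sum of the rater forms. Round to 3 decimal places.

0.962

Var(C+P+A) = 17.1² + 2.5² + 19.6² + 2·[17.1·2.5·0.51 + 17.1·19.6·0.78 + 2.5·19.6·0.34] = 682.82 + 599.775 = 1282.59.
Because errors are independent across components, Cov(Tᵢ,Tⱼ) = Cov(Xᵢ,Xⱼ); the off-diagonal part of the true-score variance is the same as above.
True-score variance = [17.1²·0.93 + 2.5²·0.87 + 19.6²·0.93] + 599.775 = 634.648 + 599.775 = 1234.42.
Reliability = 1234.42 / 1282.59 = 0.962.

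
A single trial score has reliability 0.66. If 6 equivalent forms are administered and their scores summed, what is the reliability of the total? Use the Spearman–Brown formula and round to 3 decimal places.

0.921

ρ_k = kρ / (1 + (k−1)ρ) = 6·0.66 / (1 + 5·0.66) = 3.960 / 4.300 = 0.921.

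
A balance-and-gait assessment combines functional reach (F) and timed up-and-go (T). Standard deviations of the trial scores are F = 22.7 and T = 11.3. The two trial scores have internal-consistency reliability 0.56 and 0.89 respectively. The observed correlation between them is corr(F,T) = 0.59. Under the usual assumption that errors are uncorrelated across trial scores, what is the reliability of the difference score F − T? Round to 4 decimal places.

Var(F−T) = 22.7² + 11.3² − 2·22.7·11.3·0.59 = 642.98 − 302.682 = 340.298.
Because errors are independent across components, Cov(Tᵢ,Tⱼ) = Cov(Xᵢ,Xⱼ); the off-diagonal part of the true-score variance is the same as above.
True-score variance = [22.7²·0.56 + 11.3²·0.89] − 302.682 = 402.207 − 302.682 = 99.5247.
Reliability = 99.5247 / 340.298 = 0.2925.

0.2925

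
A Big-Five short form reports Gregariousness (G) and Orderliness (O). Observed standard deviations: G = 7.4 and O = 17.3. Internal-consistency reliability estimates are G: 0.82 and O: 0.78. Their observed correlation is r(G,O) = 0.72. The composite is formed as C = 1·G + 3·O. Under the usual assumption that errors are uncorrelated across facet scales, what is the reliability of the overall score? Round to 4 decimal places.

0.8175

Var(C) = 7.4² + 3²·17.3² + 2·[3·7.4·17.3·0.72] = 2748.37 + 553.046 = 3301.42.
With uncorrelated errors the cross-covariances are all true-score covariance, so they carry over unchanged; only the diagonal terms shrink to ρᵢσᵢ².
True-score variance = [7.4²·0.82 + 3²·17.3²·0.78] + 553.046 = 2145.92 + 553.046 = 2698.97.
Reliability = 2698.97 / 3301.42 = 0.8175.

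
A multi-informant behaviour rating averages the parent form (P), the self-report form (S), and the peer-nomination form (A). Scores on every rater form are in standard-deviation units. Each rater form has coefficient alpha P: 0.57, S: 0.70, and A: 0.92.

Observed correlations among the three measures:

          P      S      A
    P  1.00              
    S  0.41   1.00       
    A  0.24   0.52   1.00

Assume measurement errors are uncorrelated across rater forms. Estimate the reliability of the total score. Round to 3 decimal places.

Var(P+S+A) = 3 + 2·[0.41 + 0.24 + 0.52] = 3 + 2.34 = 5.34.
With uncorrelated errors the cross-covariances are all true-score covariance, so they carry over unchanged; only the diagonal terms shrink to ρᵢσᵢ².
True-score variance = [0.57 + 0.70 + 0.92] + 2.34 = 2.19 + 2.34 = 4.53.
Reliability = 4.53 / 5.34 = 0.848.

0.848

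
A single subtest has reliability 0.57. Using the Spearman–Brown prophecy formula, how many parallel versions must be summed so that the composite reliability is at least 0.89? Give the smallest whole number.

7

k ≥ ρ*(1−ρ₁)/(ρ₁(1−ρ*)) = 0.89·0.43 / (0.57·0.11) = 6.104.
Smallest integer k = 7.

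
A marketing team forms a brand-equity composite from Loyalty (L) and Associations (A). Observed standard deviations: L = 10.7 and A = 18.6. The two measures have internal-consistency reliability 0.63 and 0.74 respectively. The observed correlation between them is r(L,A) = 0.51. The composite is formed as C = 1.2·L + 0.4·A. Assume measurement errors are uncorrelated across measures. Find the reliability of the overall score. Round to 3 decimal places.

0.763

Var(C) = 1.2²·10.7² + 0.4²·18.6² + 2·[0.48·10.7·18.6·0.51] = 220.219 + 97.4402 = 317.659.
Because errors are independent across components, Cov(Tᵢ,Tⱼ) = Cov(Xᵢ,Xⱼ); the off-diagonal part of the true-score variance is the same as above.
True-score variance = [1.2²·10.7²·0.63 + 0.4²·18.6²·0.74] + 97.4402 = 144.827 + 97.4402 = 242.267.
Reliability = 242.267 / 317.659 = 0.763.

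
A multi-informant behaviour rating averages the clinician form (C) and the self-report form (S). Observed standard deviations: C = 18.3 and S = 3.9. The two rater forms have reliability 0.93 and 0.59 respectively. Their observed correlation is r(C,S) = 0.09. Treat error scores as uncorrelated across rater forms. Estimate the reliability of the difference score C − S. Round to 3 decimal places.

0.912

Var(C−S) = 18.3² + 3.9² − 2·18.3·3.9·0.09 = 350.1 − 12.8466 = 337.253.
Under uncorrelated errors the observed covariances equal the true-score covariances, so only the own-variance terms attenuate.
True-score variance = [18.3²·0.93 + 3.9²·0.59] − 12.8466 = 320.422 − 12.8466 = 307.575.
Reliability = 307.575 / 337.253 = 0.912.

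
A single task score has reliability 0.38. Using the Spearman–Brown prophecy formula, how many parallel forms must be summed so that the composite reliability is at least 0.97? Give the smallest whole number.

k ≥ ρ*(1−ρ₁)/(ρ₁(1−ρ*)) = 0.97·0.62 / (0.38·0.03) = 52.754.
Smallest integer k = 53.

53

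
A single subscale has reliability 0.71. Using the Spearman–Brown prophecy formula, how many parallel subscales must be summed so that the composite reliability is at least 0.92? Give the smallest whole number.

5

k ≥ ρ*(1−ρ₁)/(ρ₁(1−ρ*)) = 0.92·0.29 / (0.71·0.08) = 4.697.
Smallest integer k = 5.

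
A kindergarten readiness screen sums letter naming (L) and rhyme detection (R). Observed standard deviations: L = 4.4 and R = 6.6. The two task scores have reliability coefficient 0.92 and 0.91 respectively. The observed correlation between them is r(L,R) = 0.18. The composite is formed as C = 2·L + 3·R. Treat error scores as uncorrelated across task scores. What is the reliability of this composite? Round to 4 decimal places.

Var(C) = 2²·4.4² + 3²·6.6² + 2·[6·4.4·6.6·0.18] = 469.48 + 62.7264 = 532.206.
Because errors are independent across components, Cov(Tᵢ,Tⱼ) = Cov(Xᵢ,Xⱼ); the off-diagonal part of the true-score variance is the same as above.
True-score variance = [2²·4.4²·0.92 + 3²·6.6²·0.91] + 62.7264 = 428.001 + 62.7264 = 490.728.
Reliability = 490.728 / 532.206 = 0.9221.

0.9221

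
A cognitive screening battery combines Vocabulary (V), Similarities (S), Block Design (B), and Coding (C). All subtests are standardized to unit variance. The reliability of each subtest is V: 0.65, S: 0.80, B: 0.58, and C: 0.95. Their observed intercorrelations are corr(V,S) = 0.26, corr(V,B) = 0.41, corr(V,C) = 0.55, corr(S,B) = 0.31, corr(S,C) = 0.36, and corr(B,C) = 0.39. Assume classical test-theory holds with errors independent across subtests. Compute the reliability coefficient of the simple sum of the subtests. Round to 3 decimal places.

0.881

Var(V+S+B+C) = 4 + 2·[0.26 + 0.41 + 0.55 + 0.31 + 0.36 + 0.39] = 4 + 4.56 = 8.56.
With uncorrelated errors the cross-covariances are all true-score covariance, so they carry over unchanged; only the diagonal terms shrink to ρᵢσᵢ².
True-score variance = [0.65 + 0.80 + 0.58 + 0.95] + 4.56 = 2.98 + 4.56 = 7.54.
Reliability = 7.54 / 8.56 = 0.881.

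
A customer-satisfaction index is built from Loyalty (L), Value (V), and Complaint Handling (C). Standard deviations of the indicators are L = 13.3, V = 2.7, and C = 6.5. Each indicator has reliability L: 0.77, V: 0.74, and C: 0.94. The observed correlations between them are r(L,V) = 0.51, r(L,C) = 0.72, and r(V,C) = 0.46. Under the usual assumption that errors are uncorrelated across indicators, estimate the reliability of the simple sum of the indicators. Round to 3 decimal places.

Var(L+V+C) = 13.3² + 2.7² + 6.5² + 2·[13.3·2.7·0.51 + 13.3·6.5·0.72 + 2.7·6.5·0.46] = 226.43 + 177.262 = 403.692.
With uncorrelated errors the cross-covariances are all true-score covariance, so they carry over unchanged; only the diagonal terms shrink to ρᵢσᵢ².
True-score variance = [13.3²·0.77 + 2.7²·0.74 + 6.5²·0.94] + 177.262 = 181.315 + 177.262 = 358.577.
Reliability = 358.577 / 403.692 = 0.888.

0.888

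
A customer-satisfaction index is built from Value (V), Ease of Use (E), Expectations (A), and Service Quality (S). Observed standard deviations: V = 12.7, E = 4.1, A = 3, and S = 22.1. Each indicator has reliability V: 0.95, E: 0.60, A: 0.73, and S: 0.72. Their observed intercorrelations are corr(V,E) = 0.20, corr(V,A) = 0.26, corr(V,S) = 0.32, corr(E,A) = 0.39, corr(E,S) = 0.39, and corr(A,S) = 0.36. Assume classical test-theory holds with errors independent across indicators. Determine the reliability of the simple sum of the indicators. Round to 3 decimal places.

0.850

Var(V+E+A+S) = 12.7² + 4.1² + 3² + 22.1² + 2·[12.7·4.1·0.20 + 12.7·3·0.26 + 12.7·22.1·0.32 + 4.1·3·0.39 + 4.1·22.1·0.39 + 3·22.1·0.36] = 675.51 + 348.275 = 1023.78.
Because errors are independent across components, Cov(Tᵢ,Tⱼ) = Cov(Xᵢ,Xⱼ); the off-diagonal part of the true-score variance is the same as above.
True-score variance = [12.7²·0.95 + 4.1²·0.60 + 3²·0.73 + 22.1²·0.72] + 348.275 = 521.537 + 348.275 = 869.811.
Reliability = 869.811 / 1023.78 = 0.850.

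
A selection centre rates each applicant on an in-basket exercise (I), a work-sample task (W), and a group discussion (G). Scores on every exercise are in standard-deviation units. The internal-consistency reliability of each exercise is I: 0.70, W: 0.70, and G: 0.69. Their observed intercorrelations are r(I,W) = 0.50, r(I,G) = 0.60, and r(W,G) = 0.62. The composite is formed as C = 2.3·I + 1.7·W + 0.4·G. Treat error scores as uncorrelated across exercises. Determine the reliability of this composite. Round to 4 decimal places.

0.8237

Var(C) = 2.3² + 1.7² + 0.4² + 2·[3.91·0.50 + 0.92·0.60 + 0.68·0.62] = 8.34 + 5.8572 = 14.1972.
Because errors are independent across components, Cov(Tᵢ,Tⱼ) = Cov(Xᵢ,Xⱼ); the off-diagonal part of the true-score variance is the same as above.
True-score variance = [2.3²·0.70 + 1.7²·0.70 + 0.4²·0.69] + 5.8572 = 5.8364 + 5.8572 = 11.6936.
Reliability = 11.6936 / 14.1972 = 0.8237.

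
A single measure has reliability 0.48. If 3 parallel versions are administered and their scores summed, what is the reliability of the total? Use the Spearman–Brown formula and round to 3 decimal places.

ρ_k = kρ / (1 + (k−1)ρ) = 3·0.48 / (1 + 2·0.48) = 1.440 / 1.960 = 0.735.

0.735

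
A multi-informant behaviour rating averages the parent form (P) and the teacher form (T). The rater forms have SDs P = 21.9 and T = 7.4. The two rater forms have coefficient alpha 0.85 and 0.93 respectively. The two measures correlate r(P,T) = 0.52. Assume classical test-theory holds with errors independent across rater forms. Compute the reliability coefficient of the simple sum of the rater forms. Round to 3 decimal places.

0.892

Var(P+T) = 21.9² + 7.4² + 2·[21.9·7.4·0.52] = 534.37 + 168.542 = 702.912.
Under uncorrelated errors the observed covariances equal the true-score covariances, so only the own-variance terms attenuate.
True-score variance = [21.9²·0.85 + 7.4²·0.93] + 168.542 = 458.595 + 168.542 = 627.138.
Reliability = 627.138 / 702.912 = 0.892.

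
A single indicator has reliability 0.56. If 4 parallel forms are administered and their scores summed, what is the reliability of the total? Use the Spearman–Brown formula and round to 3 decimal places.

ρ_k = kρ / (1 + (k−1)ρ) = 4·0.56 / (1 + 3·0.56) = 2.240 / 2.680 = 0.836.

0.836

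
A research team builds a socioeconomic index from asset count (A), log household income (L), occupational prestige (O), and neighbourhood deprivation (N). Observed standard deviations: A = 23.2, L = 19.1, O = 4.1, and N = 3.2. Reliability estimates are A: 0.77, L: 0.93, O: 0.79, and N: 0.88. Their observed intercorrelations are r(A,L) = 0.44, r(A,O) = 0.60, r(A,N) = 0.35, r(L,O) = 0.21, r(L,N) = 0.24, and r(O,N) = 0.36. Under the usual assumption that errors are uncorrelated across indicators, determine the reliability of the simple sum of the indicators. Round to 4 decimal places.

0.9011

Var(A+L+O+N) = 23.2² + 19.1² + 4.1² + 3.2² + 2·[23.2·19.1·0.44 + 23.2·4.1·0.60 + 23.2·3.2·0.35 + 19.1·4.1·0.21 + 19.1·3.2·0.24 + 4.1·3.2·0.36] = 930.1 + 627.732 = 1557.83.
Under uncorrelated errors the observed covariances equal the true-score covariances, so only the own-variance terms attenuate.
True-score variance = [23.2²·0.77 + 19.1²·0.93 + 4.1²·0.79 + 3.2²·0.88] + 627.732 = 776.009 + 627.732 = 1403.74.
Reliability = 1403.74 / 1557.83 = 0.9011.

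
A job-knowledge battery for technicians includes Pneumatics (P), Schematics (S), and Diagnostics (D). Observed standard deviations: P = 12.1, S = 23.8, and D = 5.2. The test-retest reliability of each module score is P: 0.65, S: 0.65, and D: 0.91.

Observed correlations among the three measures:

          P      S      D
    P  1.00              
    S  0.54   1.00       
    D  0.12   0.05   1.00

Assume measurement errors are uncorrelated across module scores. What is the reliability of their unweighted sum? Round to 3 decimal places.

Var(P+S+D) = 12.1² + 23.8² + 5.2² + 2·[12.1·23.8·0.54 + 12.1·5.2·0.12 + 23.8·5.2·0.05] = 739.89 + 338.495 = 1078.39.
Because errors are independent across components, Cov(Tᵢ,Tⱼ) = Cov(Xᵢ,Xⱼ); the off-diagonal part of the true-score variance is the same as above.
True-score variance = [12.1²·0.65 + 23.8²·0.65 + 5.2²·0.91] + 338.495 = 487.959 + 338.495 = 826.454.
Reliability = 826.454 / 1078.39 = 0.766.

0.766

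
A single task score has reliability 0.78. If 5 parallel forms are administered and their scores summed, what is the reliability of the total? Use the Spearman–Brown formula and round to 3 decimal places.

ρ_k = kρ / (1 + (k−1)ρ) = 5·0.78 / (1 + 4·0.78) = 3.900 / 4.120 = 0.947.

0.947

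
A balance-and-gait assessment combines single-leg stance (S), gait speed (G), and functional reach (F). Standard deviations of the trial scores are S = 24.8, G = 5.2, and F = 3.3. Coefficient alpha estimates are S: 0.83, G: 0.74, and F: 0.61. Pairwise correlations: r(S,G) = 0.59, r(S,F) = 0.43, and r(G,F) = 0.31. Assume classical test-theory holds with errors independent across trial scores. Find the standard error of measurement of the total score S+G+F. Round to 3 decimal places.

Var(total) = 652.97 + 233.194 = 886.164.
True-score variance = 537.136 + 233.194 = 770.33, so reliability = 0.8693.
Error variance = 886.164 − 770.33 = 115.834; SEM = √115.834 = 10.763.

10.763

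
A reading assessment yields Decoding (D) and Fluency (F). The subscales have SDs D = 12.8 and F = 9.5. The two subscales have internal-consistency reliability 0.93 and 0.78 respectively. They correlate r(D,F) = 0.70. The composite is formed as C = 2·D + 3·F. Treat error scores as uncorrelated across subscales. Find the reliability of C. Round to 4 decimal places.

Var(C) = 2²·12.8² + 3²·9.5² + 2·[6·12.8·9.5·0.70] = 1467.61 + 1021.44 = 2489.05.
With uncorrelated errors the cross-covariances are all true-score covariance, so they carry over unchanged; only the diagonal terms shrink to ρᵢσᵢ².
True-score variance = [2²·12.8²·0.93 + 3²·9.5²·0.78] + 1021.44 = 1243.04 + 1021.44 = 2264.48.
Reliability = 2264.48 / 2489.05 = 0.9098.

0.9098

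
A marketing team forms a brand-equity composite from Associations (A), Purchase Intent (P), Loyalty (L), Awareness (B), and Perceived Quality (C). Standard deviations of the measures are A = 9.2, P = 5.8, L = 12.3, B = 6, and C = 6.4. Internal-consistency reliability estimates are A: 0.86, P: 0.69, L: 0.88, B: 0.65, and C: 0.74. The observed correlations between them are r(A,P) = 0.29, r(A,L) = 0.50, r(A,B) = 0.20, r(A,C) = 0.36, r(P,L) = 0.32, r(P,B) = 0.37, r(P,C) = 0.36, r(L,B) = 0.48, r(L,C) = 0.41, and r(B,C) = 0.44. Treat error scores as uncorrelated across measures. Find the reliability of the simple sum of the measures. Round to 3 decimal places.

Var(A+P+L+B+C) = 9.2² + 5.8² + 12.3² + 6² + 6.4² + 2·[9.2·5.8·0.29 + 9.2·12.3·0.50 + 9.2·6·0.20 + 9.2·6.4·0.36 + 5.8·12.3·0.32 + 5.8·6·0.37 + 5.8·6.4·0.36 + 12.3·6·0.48 + 12.3·6.4·0.41 + 6·6.4·0.44] = 346.53 + 475.909 = 822.439.
With uncorrelated errors the cross-covariances are all true-score covariance, so they carry over unchanged; only the diagonal terms shrink to ρᵢσᵢ².
True-score variance = [9.2²·0.86 + 5.8²·0.69 + 12.3²·0.88 + 6²·0.65 + 6.4²·0.74] + 475.909 = 282.848 + 475.909 = 758.756.
Reliability = 758.756 / 822.439 = 0.923.

0.923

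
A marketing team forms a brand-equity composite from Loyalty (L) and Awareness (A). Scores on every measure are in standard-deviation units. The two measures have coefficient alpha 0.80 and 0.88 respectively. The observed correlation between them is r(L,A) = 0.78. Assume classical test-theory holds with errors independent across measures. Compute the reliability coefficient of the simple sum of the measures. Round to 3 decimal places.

0.910

Var(L+A) = 2 + 2·[0.78] = 2 + 1.56 = 3.56.
Because errors are independent across components, Cov(Tᵢ,Tⱼ) = Cov(Xᵢ,Xⱼ); the off-diagonal part of the true-score variance is the same as above.
True-score variance = [0.80 + 0.88] + 1.56 = 1.68 + 1.56 = 3.24.
Reliability = 3.24 / 3.56 = 0.910.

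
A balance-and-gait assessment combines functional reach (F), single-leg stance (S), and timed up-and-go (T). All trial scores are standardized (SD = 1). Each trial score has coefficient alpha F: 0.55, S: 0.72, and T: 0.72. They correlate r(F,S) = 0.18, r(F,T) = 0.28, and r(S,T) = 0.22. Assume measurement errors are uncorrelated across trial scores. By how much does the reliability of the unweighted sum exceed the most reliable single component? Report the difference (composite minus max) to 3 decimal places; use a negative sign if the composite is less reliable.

Var(sum) = 3 + 1.36 = 4.36; true-score variance = 1.99 + 1.36 = 3.35; composite reliability = 0.7683.
Max component reliability = 0.7200.
Difference = 0.7683 − 0.7200 = 0.048.

0.048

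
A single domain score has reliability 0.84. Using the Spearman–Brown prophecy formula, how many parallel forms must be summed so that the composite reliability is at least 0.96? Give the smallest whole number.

k ≥ ρ*(1−ρ₁)/(ρ₁(1−ρ*)) = 0.96·0.16 / (0.84·0.04) = 4.571.
Smallest integer k = 5.

5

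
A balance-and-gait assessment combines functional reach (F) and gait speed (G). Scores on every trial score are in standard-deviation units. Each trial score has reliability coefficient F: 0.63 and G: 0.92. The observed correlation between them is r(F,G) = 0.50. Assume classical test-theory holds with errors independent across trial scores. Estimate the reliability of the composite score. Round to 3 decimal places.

0.850

Var(F+G) = 2 + 2·[0.50] = 2 + 1 = 3.
Because errors are independent across components, Cov(Tᵢ,Tⱼ) = Cov(Xᵢ,Xⱼ); the off-diagonal part of the true-score variance is the same as above.
True-score variance = [0.63 + 0.92] + 1 = 1.55 + 1 = 2.55.
Reliability = 2.55 / 3 = 0.850.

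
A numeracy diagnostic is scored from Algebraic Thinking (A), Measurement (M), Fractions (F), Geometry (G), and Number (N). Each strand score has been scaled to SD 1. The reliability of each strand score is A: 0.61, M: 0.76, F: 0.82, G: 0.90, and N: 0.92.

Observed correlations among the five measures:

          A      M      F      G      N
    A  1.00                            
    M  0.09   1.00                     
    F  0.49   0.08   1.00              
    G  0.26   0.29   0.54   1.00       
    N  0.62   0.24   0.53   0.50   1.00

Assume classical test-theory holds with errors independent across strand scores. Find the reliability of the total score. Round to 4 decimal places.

0.9194

Var(A+M+F+G+N) = 5 + 2·[0.09 + 0.49 + 0.26 + 0.62 + 0.08 + 0.29 + 0.24 + 0.54 + 0.53 + 0.50] = 5 + 7.28 = 12.28.
Under uncorrelated errors the observed covariances equal the true-score covariances, so only the own-variance terms attenuate.
True-score variance = [0.61 + 0.76 + 0.82 + 0.90 + 0.92] + 7.28 = 4.01 + 7.28 = 11.29.
Reliability = 11.29 / 12.28 = 0.9194.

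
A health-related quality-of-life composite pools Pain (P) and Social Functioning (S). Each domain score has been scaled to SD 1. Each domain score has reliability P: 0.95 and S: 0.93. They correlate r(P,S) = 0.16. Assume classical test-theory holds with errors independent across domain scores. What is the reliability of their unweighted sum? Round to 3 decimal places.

Var(P+S) = 2 + 2·[0.16] = 2 + 0.32 = 2.32.
With uncorrelated errors the cross-covariances are all true-score covariance, so they carry over unchanged; only the diagonal terms shrink to ρᵢσᵢ².
True-score variance = [0.95 + 0.93] + 0.32 = 1.88 + 0.32 = 2.2.
Reliability = 2.2 / 2.32 = 0.948.

0.948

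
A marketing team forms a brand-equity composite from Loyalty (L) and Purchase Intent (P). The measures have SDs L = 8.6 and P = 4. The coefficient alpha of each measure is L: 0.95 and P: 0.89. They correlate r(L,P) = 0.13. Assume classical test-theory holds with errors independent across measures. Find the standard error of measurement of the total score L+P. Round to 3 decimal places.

Var(total) = 89.96 + 8.944 = 98.904.
True-score variance = 84.502 + 8.944 = 93.446, so reliability = 0.9448.
Error variance = 98.904 − 93.446 = 5.458; SEM = √5.458 = 2.336.

2.336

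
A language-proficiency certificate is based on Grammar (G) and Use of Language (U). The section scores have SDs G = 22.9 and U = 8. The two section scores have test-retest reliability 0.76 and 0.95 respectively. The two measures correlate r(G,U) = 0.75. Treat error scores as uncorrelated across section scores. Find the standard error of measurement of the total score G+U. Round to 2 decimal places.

Var(total) = 588.41 + 274.8 = 863.21.
True-score variance = 459.352 + 274.8 = 734.152, so reliability = 0.8505.
Error variance = 863.21 − 734.152 = 129.058; SEM = √129.058 = 11.36.

11.36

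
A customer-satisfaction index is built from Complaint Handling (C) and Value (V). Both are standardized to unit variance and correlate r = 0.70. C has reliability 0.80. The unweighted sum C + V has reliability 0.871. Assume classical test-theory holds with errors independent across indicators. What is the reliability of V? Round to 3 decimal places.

Var(C+V) = 2 + 2·0.70 = 3.400.
True-score variance = ρ_C + ρ_V + 2·0.70, so 0.871 = (0.80 + ρ_V + 1.40) / 3.400.
ρ_V = 0.871·3.400 − 0.80 − 1.40 = 0.761.

0.761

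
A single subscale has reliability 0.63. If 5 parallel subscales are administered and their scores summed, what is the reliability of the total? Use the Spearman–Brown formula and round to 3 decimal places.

0.895

ρ_k = kρ / (1 + (k−1)ρ) = 5·0.63 / (1 + 4·0.63) = 3.150 / 3.520 = 0.895.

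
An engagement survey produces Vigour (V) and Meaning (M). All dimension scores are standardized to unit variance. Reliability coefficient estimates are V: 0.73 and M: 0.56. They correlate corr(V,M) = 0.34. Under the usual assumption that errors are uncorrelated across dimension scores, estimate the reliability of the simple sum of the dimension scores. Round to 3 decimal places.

0.735

Var(V+M) = 2 + 2·[0.34] = 2 + 0.68 = 2.68.
With uncorrelated errors the cross-covariances are all true-score covariance, so they carry over unchanged; only the diagonal terms shrink to ρᵢσᵢ².
True-score variance = [0.73 + 0.56] + 0.68 = 1.29 + 0.68 = 1.97.
Reliability = 1.97 / 2.68 = 0.735.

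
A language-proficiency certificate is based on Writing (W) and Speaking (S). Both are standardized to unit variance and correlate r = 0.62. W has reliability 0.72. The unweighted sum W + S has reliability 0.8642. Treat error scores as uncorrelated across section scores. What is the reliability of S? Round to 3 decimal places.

0.840

Var(W+S) = 2 + 2·0.62 = 3.240.
True-score variance = ρ_W + ρ_S + 2·0.62, so 0.8642 = (0.72 + ρ_S + 1.24) / 3.240.
ρ_S = 0.8642·3.240 − 0.72 − 1.24 = 0.840.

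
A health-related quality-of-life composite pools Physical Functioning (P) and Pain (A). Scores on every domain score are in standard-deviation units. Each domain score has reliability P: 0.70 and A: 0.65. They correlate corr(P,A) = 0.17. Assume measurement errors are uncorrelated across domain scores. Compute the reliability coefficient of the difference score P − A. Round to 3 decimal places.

0.608

Var(P−A) = 1 + 1 − 2·0.17 = 2 − 0.34 = 1.66.
Under uncorrelated errors the observed covariances equal the true-score covariances, so only the own-variance terms attenuate.
True-score variance = [0.70 + 0.65] − 0.34 = 1.35 − 0.34 = 1.01.
Reliability = 1.01 / 1.66 = 0.608.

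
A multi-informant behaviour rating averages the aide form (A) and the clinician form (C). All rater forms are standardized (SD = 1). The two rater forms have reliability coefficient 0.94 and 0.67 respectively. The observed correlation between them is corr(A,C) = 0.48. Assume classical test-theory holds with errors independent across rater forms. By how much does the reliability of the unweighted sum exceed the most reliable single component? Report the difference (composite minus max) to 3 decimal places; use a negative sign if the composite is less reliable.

-0.072

Var(sum) = 2 + 0.96 = 2.96; true-score variance = 1.61 + 0.96 = 2.57; composite reliability = 0.8682.
Max component reliability = 0.9400.
Difference = 0.8682 − 0.9400 = -0.072.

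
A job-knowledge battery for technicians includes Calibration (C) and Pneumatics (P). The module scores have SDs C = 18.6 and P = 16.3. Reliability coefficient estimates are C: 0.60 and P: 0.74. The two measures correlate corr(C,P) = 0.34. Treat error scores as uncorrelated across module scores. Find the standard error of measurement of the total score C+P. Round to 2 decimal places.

14.40

Var(total) = 611.65 + 206.162 = 817.812.
True-score variance = 404.187 + 206.162 = 610.349, so reliability = 0.7463.
Error variance = 817.812 − 610.349 = 207.463; SEM = √207.463 = 14.40.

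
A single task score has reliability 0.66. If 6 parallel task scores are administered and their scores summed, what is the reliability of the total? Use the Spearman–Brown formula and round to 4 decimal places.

0.9209

ρ_k = kρ / (1 + (k−1)ρ) = 6·0.66 / (1 + 5·0.66) = 3.960 / 4.300 = 0.9209.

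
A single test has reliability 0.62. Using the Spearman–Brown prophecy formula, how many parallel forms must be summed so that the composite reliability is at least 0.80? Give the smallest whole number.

k ≥ ρ*(1−ρ₁)/(ρ₁(1−ρ*)) = 0.80·0.38 / (0.62·0.20) = 2.452.
Smallest integer k = 3.

3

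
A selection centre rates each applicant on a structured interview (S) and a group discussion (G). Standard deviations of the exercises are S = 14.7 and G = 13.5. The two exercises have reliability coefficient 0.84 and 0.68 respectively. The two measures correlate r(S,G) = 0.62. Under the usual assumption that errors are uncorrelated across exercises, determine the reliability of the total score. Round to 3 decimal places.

Var(S+G) = 14.7² + 13.5² + 2·[14.7·13.5·0.62] = 398.34 + 246.078 = 644.418.
Under uncorrelated errors the observed covariances equal the true-score covariances, so only the own-variance terms attenuate.
True-score variance = [14.7²·0.84 + 13.5²·0.68] + 246.078 = 305.446 + 246.078 = 551.524.
Reliability = 551.524 / 644.418 = 0.856.

0.856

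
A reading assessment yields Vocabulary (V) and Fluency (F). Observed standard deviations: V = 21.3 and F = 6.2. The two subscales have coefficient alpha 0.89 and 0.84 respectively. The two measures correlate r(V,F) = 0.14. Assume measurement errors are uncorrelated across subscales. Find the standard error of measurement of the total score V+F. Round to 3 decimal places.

Var(total) = 492.13 + 36.9768 = 529.107.
True-score variance = 436.074 + 36.9768 = 473.051, so reliability = 0.8941.
Error variance = 529.107 − 473.051 = 56.0563; SEM = √56.0563 = 7.487.

7.487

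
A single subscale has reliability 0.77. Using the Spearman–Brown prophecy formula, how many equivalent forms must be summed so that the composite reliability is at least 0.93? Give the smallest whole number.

4

k ≥ ρ*(1−ρ₁)/(ρ₁(1−ρ*)) = 0.93·0.23 / (0.77·0.07) = 3.968.
Smallest integer k = 4.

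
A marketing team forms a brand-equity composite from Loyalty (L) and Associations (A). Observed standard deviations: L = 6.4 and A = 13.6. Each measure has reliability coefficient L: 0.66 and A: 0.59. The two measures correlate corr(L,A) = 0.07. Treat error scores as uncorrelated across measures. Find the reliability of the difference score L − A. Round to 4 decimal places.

0.5800

Var(L−A) = 6.4² + 13.6² − 2·6.4·13.6·0.07 = 225.92 − 12.1856 = 213.734.
Under uncorrelated errors the observed covariances equal the true-score covariances, so only the own-variance terms attenuate.
True-score variance = [6.4²·0.66 + 13.6²·0.59] − 12.1856 = 136.16 − 12.1856 = 123.974.
Reliability = 123.974 / 213.734 = 0.5800.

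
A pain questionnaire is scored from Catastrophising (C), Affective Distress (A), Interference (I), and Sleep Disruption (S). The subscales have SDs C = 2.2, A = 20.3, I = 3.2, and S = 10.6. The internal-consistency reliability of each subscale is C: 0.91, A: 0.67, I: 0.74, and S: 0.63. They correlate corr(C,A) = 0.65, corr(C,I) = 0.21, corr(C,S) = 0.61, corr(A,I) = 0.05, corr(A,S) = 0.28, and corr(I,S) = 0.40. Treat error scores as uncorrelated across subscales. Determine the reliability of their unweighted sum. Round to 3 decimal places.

0.769

Var(C+A+I+S) = 2.2² + 20.3² + 3.2² + 10.6² + 2·[2.2·20.3·0.65 + 2.2·3.2·0.21 + 2.2·10.6·0.61 + 20.3·3.2·0.05 + 20.3·10.6·0.28 + 3.2·10.6·0.40] = 539.53 + 243.598 = 783.128.
With uncorrelated errors the cross-covariances are all true-score covariance, so they carry over unchanged; only the diagonal terms shrink to ρᵢσᵢ².
True-score variance = [2.2²·0.91 + 20.3²·0.67 + 3.2²·0.74 + 10.6²·0.63] + 243.598 = 358.869 + 243.598 = 602.467.
Reliability = 602.467 / 783.128 = 0.769.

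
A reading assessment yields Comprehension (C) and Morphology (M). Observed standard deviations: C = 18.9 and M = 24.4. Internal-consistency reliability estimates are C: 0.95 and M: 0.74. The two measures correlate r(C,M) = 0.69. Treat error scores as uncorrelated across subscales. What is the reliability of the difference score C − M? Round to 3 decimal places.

0.454

Var(C−M) = 18.9² + 24.4² − 2·18.9·24.4·0.69 = 952.57 − 636.401 = 316.169.
With uncorrelated errors the cross-covariances are all true-score covariance, so they carry over unchanged; only the diagonal terms shrink to ρᵢσᵢ².
True-score variance = [18.9²·0.95 + 24.4²·0.74] − 636.401 = 779.916 − 636.401 = 143.515.
Reliability = 143.515 / 316.169 = 0.454.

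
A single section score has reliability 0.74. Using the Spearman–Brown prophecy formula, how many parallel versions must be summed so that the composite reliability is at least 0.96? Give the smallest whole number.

9

k ≥ ρ*(1−ρ₁)/(ρ₁(1−ρ*)) = 0.96·0.26 / (0.74·0.04) = 8.432.
Smallest integer k = 9.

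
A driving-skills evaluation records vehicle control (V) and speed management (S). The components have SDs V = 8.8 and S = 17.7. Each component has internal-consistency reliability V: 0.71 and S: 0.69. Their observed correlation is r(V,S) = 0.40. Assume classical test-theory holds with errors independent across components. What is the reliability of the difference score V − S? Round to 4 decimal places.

0.5507

Var(V−S) = 8.8² + 17.7² − 2·8.8·17.7·0.40 = 390.73 − 124.608 = 266.122.
Because errors are independent across components, Cov(Tᵢ,Tⱼ) = Cov(Xᵢ,Xⱼ); the off-diagonal part of the true-score variance is the same as above.
True-score variance = [8.8²·0.71 + 17.7²·0.69] − 124.608 = 271.152 − 124.608 = 146.544.
Reliability = 146.544 / 266.122 = 0.5507.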